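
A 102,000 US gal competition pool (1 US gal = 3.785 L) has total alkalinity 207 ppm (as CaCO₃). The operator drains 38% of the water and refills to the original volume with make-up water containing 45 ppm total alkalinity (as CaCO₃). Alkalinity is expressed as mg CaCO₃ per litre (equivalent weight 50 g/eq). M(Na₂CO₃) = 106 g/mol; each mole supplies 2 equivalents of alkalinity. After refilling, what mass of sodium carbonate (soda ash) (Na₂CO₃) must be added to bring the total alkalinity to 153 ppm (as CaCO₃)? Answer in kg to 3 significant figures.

3.09 kg

Volume: 102,000 US gal × 3.785 L/gal = 386,070 L.
After draining 38% and refilling: 207 × 0.62 + 45 × 0.38 = 145.44 ppm.
Deficit to target: 153 − 145.44 = 7.56 mg/L.
As CaCO₃: 7.56 mg/L × 386,070 L = 2919 g; ÷ 50 g/eq ÷ 2 = 29.19 mol Na₂CO₃.
Mass: 29.19 × 106 = 3094 g.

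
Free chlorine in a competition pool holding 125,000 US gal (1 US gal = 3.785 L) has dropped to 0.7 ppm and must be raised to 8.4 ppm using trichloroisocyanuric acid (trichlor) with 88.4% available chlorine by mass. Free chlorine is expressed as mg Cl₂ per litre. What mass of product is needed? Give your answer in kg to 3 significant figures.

4.12 kg

Volume: 125,000 US gal × 3.785 L/gal = 473,125 L.
Chlorine deficit: 8.4 − 0.7 = 7.7 ppm = 7.7 mg/L as Cl₂.
Cl₂ equivalent needed: 7.7 mg/L × 473,125 L = 3,643,000 mg = 3643 g.
Product at 88.4% available chlorine: 3643 / 0.884 = 4121 g.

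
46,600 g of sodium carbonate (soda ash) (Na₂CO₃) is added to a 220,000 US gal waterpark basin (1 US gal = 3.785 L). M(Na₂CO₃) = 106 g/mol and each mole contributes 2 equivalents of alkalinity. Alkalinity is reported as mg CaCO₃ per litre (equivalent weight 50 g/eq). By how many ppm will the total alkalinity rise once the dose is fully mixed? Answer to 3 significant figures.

52.8 ppm

Volume: 220,000 US gal × 3.785 L/gal = 832,700 L.
Moles of Na₂CO₃: 46,600 g ÷ 106 g/mol = 439.6 mol → 879.2 eq of alkalinity.
As CaCO₃: 879.2 eq × 50 g/eq = 43,960 g.
Rise: 43,960 g / 832,700 L × 1000 = 52.79 mg/L.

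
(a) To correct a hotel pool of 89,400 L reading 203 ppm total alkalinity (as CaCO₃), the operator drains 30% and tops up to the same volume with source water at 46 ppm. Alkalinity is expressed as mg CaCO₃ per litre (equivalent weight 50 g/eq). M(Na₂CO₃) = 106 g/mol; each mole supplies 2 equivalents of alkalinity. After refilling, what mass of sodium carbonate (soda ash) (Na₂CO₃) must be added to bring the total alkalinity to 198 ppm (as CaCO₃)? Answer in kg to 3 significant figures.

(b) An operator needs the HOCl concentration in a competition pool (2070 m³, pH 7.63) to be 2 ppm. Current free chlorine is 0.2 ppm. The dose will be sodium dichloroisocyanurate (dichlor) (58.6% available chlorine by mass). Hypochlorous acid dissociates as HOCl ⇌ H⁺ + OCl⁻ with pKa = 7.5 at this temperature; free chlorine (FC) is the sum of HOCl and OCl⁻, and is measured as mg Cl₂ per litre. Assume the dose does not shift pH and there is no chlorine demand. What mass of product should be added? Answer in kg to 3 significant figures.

(a) After draining 30% and refilling: 203 × 0.70 + 46 × 0.30 = 155.9 ppm.
(a) Deficit to target: 198 − 155.9 = 42.1 mg/L.
(a) As CaCO₃: 42.1 mg/L × 89,400 L = 3764 g; ÷ 50 g/eq ÷ 2 = 37.64 mol Na₂CO₃.
(a) Mass: 37.64 × 106 = 3990 g.

(b) Volume: 2070 m³ = 2,070,000 L.
(b) [OCl⁻]/[HOCl] = 10^(pH − pKa) = 10^(7.63 − 7.5) = 1.349; fraction as HOCl = 1/(1 + 1.349) = 0.4257.
(b) Free chlorine required for 2 ppm HOCl: 2 / 0.4257 = 4.698 ppm.
(b) FC to add: 4.698 − 0.2 = 4.498 mg/L as Cl₂.
(b) Cl₂ equivalent: 4.498 mg/L × 2,070,000 L = 9311 g.
(b) Product at 58.6% available Cl: 9311 / 0.586 = 15,890 g.

(a) 3.99 kg; (b) 15.9 kg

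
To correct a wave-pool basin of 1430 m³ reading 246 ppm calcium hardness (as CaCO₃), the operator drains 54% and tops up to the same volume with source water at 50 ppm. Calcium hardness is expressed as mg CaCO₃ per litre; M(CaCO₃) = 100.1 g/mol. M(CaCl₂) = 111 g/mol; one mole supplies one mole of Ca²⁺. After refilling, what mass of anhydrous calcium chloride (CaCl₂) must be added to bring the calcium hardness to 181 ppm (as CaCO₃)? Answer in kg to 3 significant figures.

64.8 kg

Volume: 1430 m³ = 1,430,000 L.
After draining 54% and refilling: 246 × 0.46 + 50 × 0.54 = 140.16 ppm.
Deficit to target: 181 − 140.16 = 40.84 mg/L.
As CaCO₃: 40.84 mg/L × 1,430,000 L = 58,400 g; ÷ 100.1 = 583.4 mol Ca²⁺.
Mass: 583.4 × 111 = 64,760 g.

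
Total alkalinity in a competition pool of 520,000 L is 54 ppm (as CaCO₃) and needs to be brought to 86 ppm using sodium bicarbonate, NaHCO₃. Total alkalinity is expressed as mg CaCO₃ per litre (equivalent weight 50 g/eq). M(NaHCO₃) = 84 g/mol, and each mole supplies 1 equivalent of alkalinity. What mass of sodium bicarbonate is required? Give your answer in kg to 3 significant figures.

Alkalinity to add: (86 − 54) = 32 mg/L as CaCO₃ × 520,000 L = 16,640 g as CaCO₃.
Equivalents: 16,640 g ÷ 50 g/eq = 332.8 eq.
NaHCO₃ supplies 1 eq per mole → 332.8 mol.
Mass: 332.8 mol × 84 g/mol = 27,960 g.

28.0 kg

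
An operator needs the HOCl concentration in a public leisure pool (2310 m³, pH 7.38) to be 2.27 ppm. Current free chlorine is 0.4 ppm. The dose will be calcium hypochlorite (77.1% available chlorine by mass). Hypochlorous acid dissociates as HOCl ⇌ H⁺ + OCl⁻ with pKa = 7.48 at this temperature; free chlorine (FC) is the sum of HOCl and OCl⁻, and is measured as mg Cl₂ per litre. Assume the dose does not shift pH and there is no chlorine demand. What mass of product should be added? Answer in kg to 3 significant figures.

11.0 kg

Volume: 2310 m³ = 2,310,000 L.
[OCl⁻]/[HOCl] = 10^(pH − pKa) = 10^(7.38 − 7.48) = 0.7943; fraction as HOCl = 1/(1 + 0.7943) = 0.5573.
Free chlorine required for 2.27 ppm HOCl: 2.27 / 0.5573 = 4.073 ppm.
FC to add: 4.073 − 0.4 = 3.673 mg/L as Cl₂.
Cl₂ equivalent: 3.673 mg/L × 2,310,000 L = 8485 g.
Product at 77.1% available Cl: 8485 / 0.771 = 11,010 g.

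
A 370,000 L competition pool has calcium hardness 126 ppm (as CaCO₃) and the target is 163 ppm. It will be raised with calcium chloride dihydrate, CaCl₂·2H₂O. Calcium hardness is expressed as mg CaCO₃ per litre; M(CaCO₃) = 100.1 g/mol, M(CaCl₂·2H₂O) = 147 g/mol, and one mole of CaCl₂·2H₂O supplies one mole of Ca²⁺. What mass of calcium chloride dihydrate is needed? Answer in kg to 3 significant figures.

Hardness to add: (163 − 126) = 37 mg/L as CaCO₃ × 370,000 L = 13,690 g as CaCO₃.
Moles of Ca²⁺ (1 mol Ca²⁺ ≡ 1 mol CaCO₃): 13,690 / 100.1 g/mol = 136.8 mol.
Mass of CaCl₂·2H₂O: 136.8 × 147 = 20,100 g.

20.1 kg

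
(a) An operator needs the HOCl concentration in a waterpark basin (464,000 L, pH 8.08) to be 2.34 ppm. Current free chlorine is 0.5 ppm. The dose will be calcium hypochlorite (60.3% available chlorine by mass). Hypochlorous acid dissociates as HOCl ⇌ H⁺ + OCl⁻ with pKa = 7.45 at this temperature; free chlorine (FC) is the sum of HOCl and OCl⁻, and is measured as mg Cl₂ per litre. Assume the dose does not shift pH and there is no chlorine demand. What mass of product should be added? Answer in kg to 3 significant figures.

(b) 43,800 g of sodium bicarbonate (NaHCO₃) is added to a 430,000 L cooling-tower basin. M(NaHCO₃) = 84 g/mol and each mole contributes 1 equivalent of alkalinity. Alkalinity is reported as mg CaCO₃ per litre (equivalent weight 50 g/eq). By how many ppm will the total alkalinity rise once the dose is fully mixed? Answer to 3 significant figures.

(a) 9.10 kg; (b) 60.6 ppm

(a) [OCl⁻]/[HOCl] = 10^(pH − pKa) = 10^(8.08 − 7.45) = 4.266; fraction as HOCl = 1/(1 + 4.266) = 0.1899.
(a) Free chlorine required for 2.34 ppm HOCl: 2.34 / 0.1899 = 12.32 ppm.
(a) FC to add: 12.32 − 0.5 = 11.82 mg/L as Cl₂.
(a) Cl₂ equivalent: 11.82 mg/L × 464,000 L = 5485 g.
(a) Product at 60.3% available Cl: 5485 / 0.603 = 9097 g.

(b) Moles of NaHCO₃: 43,800 g ÷ 84 g/mol = 521.4 mol → 521.4 eq of alkalinity.
(b) As CaCO₃: 521.4 eq × 50 g/eq = 26,070 g.
(b) Rise: 26,070 g / 430,000 L × 1000 = 60.63 mg/L.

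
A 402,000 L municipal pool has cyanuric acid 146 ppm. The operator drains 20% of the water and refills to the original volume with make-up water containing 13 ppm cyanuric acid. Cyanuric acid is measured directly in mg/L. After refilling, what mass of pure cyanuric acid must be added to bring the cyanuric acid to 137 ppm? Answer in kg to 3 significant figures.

After draining 20% and refilling: 146 × 0.80 + 13 × 0.20 = 119.4 ppm.
Deficit to target: 137 − 119.4 = 17.6 mg/L.
Mass: 17.6 mg/L × 402,000 L = 7075 g cyanuric acid.

7.08 kg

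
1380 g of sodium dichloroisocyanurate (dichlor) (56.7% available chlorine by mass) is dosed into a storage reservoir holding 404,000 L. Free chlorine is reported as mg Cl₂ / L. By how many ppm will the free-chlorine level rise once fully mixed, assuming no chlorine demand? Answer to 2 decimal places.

1.94 ppm

Available chlorine delivered: 1380 g × 0.567 = 782.5 g as Cl₂.
Concentration rise: 782.5 g / 404,000 L = 1.937 mg/L = 1.94 ppm.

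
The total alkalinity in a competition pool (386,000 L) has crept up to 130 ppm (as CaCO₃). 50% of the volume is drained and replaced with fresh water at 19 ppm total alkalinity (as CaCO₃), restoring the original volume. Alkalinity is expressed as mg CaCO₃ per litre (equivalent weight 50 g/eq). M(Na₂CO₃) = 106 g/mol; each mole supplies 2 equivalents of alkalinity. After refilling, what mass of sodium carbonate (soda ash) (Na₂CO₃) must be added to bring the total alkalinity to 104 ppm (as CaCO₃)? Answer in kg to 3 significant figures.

12.1 kg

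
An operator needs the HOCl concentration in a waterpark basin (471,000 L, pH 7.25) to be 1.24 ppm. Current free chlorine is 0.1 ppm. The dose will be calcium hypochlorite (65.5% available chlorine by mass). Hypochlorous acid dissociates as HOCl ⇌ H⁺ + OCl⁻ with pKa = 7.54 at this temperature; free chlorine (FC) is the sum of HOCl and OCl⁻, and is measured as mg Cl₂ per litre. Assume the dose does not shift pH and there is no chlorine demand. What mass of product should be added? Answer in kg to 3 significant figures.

1.28 kg

[OCl⁻]/[HOCl] = 10^(pH − pKa) = 10^(7.25 − 7.54) = 0.5129; fraction as HOCl = 1/(1 + 0.5129) = 0.661.
Free chlorine required for 1.24 ppm HOCl: 1.24 / 0.661 = 1.876 ppm.
FC to add: 1.876 − 0.1 = 1.776 mg/L as Cl₂.
Cl₂ equivalent: 1.776 mg/L × 471,000 L = 836.5 g.
Product at 65.5% available Cl: 836.5 / 0.655 = 1277 g.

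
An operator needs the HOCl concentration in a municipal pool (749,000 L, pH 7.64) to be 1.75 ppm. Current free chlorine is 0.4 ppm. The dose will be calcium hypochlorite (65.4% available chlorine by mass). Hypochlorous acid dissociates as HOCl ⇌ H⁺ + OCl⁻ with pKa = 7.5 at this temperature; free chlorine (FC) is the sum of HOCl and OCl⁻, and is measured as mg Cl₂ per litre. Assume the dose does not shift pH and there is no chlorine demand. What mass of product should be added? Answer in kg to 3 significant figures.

4.31 kg

[OCl⁻]/[HOCl] = 10^(pH − pKa) = 10^(7.64 − 7.5) = 1.38; fraction as HOCl = 1/(1 + 1.38) = 0.4201.
Free chlorine required for 1.75 ppm HOCl: 1.75 / 0.4201 = 4.166 ppm.
FC to add: 4.166 − 0.4 = 3.766 mg/L as Cl₂.
Cl₂ equivalent: 3.766 mg/L × 749,000 L = 2820 g.
Product at 65.4% available Cl: 2820 / 0.654 = 4313 g.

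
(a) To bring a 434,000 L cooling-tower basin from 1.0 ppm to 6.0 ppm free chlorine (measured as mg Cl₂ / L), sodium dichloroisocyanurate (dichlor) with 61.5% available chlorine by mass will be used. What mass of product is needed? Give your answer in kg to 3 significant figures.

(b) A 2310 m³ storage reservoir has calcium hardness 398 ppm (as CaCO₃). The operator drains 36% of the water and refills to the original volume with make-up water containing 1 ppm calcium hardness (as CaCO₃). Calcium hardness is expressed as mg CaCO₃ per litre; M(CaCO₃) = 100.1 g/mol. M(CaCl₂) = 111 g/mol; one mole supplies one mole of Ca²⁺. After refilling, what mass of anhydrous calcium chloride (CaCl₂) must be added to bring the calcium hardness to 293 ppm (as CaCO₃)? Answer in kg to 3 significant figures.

(a) 3.53 kg; (b) 97.1 kg

(a) Chlorine deficit: 6.0 − 1.0 = 5 ppm = 5 mg/L as Cl₂.
(a) Cl₂ equivalent needed: 5 mg/L × 434,000 L = 2,170,000 mg = 2170 g.
(a) Product at 61.5% available chlorine: 2170 / 0.615 = 3528 g.

(b) Volume: 2310 m³ = 2,310,000 L.
(b) After draining 36% and refilling: 398 × 0.64 + 1 × 0.36 = 255.08 ppm.
(b) Deficit to target: 293 − 255.08 = 37.92 mg/L.
(b) As CaCO₃: 37.92 mg/L × 2,310,000 L = 87,600 g; ÷ 100.1 = 875.1 mol Ca²⁺.
(b) Mass: 875.1 × 111 = 97,130 g.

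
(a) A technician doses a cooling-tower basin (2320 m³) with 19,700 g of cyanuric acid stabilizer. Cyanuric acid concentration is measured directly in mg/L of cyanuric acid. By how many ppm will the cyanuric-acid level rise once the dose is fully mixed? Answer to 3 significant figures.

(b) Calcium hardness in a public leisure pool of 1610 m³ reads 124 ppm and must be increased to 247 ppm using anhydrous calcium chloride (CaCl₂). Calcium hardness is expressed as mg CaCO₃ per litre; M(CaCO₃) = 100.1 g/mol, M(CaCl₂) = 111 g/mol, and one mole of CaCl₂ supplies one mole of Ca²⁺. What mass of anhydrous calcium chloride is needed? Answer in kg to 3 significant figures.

(a) Volume: 2320 m³ = 2,320,000 L.
(a) Rise: 19,700 g / 2,320,000 L × 1000 = 8.491 mg/L.

(b) Volume: 1610 m³ = 1,610,000 L.
(b) Hardness to add: (247 − 124) = 123 mg/L as CaCO₃ × 1,610,000 L = 198,000 g as CaCO₃.
(b) Moles of Ca²⁺ (1 mol Ca²⁺ ≡ 1 mol CaCO₃): 198,000 / 100.1 g/mol = 1978 mol.
(b) Mass of CaCl₂: 1978 × 111 = 219,600 g.

(a) 8.49 ppm; (b) 220 kg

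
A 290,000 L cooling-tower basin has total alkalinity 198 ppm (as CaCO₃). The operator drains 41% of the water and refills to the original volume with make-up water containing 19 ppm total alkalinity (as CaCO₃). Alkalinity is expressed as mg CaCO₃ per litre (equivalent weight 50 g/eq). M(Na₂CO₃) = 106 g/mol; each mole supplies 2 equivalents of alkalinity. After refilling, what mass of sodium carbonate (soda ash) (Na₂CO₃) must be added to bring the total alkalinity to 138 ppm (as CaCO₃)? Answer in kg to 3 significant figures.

After draining 41% and refilling: 198 × 0.59 + 19 × 0.41 = 124.61 ppm.
Deficit to target: 138 − 124.61 = 13.39 mg/L.
As CaCO₃: 13.39 mg/L × 290,000 L = 3883 g; ÷ 50 g/eq ÷ 2 = 38.83 mol Na₂CO₃.
Mass: 38.83 × 106 = 4116 g.

4.12 kg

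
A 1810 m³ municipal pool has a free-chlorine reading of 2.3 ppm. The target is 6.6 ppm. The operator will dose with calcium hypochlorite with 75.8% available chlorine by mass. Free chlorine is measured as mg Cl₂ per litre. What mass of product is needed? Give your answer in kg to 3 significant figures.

10.3 kg

Volume: 1810 m³ = 1,810,000 L.
Chlorine deficit: 6.6 − 2.3 = 4.3 ppm = 4.3 mg/L as Cl₂.
Cl₂ equivalent needed: 4.3 mg/L × 1,810,000 L = 7,783,000 mg = 7783 g.
Product at 75.8% available chlorine: 7783 / 0.758 = 10,270 g.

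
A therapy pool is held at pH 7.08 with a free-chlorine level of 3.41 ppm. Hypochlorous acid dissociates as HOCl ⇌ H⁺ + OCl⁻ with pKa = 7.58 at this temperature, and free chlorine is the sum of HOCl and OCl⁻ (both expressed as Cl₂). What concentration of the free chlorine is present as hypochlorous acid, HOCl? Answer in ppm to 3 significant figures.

2.59 ppm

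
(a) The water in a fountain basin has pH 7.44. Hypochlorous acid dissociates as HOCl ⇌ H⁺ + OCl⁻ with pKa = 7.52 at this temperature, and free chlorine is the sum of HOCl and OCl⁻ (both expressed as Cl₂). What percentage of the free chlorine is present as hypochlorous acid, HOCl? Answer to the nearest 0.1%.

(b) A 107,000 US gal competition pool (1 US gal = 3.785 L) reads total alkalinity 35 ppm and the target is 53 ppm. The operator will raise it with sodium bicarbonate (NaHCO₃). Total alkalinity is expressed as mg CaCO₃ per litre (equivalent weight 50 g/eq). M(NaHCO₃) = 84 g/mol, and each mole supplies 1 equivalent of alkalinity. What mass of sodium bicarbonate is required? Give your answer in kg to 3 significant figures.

(a) 54.6%; (b) 12.2 kg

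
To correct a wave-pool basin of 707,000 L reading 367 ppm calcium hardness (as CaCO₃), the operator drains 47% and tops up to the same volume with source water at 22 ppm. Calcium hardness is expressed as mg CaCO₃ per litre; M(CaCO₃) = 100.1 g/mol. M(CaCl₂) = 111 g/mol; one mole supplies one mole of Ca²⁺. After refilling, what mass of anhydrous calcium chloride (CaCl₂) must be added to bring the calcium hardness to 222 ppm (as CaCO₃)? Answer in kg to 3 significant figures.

13.4 kg

After draining 47% and refilling: 367 × 0.53 + 22 × 0.47 = 204.85 ppm.
Deficit to target: 222 − 204.85 = 17.15 mg/L.
As CaCO₃: 17.15 mg/L × 707,000 L = 12,130 g; ÷ 100.1 = 121.1 mol Ca²⁺.
Mass: 121.1 × 111 = 13,450 g.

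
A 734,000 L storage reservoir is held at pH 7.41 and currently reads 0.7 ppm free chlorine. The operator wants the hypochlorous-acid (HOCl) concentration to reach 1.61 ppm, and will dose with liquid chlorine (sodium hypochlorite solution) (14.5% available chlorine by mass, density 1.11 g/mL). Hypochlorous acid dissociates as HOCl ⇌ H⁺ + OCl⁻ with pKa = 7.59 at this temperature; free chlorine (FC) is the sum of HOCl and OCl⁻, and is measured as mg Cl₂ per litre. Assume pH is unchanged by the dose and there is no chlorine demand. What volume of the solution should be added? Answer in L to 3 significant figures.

[OCl⁻]/[HOCl] = 10^(pH − pKa) = 10^(7.41 − 7.59) = 0.6607; fraction as HOCl = 1/(1 + 0.6607) = 0.6022.
Free chlorine required for 1.61 ppm HOCl: 1.61 / 0.6022 = 2.674 ppm.
FC to add: 2.674 − 0.7 = 1.974 mg/L as Cl₂.
Cl₂ equivalent: 1.974 mg/L × 734,000 L = 1449 g.
Product at 14.5% available Cl: 1449 / 0.145 = 9991 g.
Volume: 9991 g ÷ 1.11 g/mL = 9001 mL.

9.00 L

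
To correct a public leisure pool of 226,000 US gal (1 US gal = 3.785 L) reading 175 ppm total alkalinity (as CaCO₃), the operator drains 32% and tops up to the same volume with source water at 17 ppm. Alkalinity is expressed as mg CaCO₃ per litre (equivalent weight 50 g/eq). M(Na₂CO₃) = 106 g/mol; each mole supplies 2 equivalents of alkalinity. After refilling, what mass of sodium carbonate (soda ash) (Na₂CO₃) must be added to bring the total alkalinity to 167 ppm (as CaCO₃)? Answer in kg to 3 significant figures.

Volume: 226,000 US gal × 3.785 L/gal = 855,410 L.
After draining 32% and refilling: 175 × 0.68 + 17 × 0.32 = 124.44 ppm.
Deficit to target: 167 − 124.44 = 42.56 mg/L.
As CaCO₃: 42.56 mg/L × 855,410 L = 36,410 g; ÷ 50 g/eq ÷ 2 = 364.1 mol Na₂CO₃.
Mass: 364.1 × 106 = 38,590 g.

38.6 kg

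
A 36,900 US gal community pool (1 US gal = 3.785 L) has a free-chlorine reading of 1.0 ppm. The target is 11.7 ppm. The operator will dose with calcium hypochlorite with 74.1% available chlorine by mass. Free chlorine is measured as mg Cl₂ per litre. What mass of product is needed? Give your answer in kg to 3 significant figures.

Volume: 36,900 US gal × 3.785 L/gal = 139,666 L.
Chlorine deficit: 11.7 − 1.0 = 10.7 ppm = 10.7 mg/L as Cl₂.
Cl₂ equivalent needed: 10.7 mg/L × 139,666 L = 1,494,000 mg = 1494 g.
Product at 74.1% available chlorine: 1494 / 0.741 = 2017 g.

2.02 kg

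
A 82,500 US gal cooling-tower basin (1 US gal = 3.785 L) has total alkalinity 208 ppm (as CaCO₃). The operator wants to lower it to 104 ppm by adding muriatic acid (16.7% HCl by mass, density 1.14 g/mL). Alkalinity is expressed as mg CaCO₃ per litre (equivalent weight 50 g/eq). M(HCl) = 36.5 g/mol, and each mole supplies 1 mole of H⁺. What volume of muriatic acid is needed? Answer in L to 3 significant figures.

Volume: 82,500 US gal × 3.785 L/gal = 312,262 L.
Alkalinity to neutralize: (208 − 104) = 104 mg/L as CaCO₃ × 312,262 L = 32,480 g as CaCO₃.
Equivalents of H⁺ required: 32,480 ÷ 50 g/eq = 649.5 eq = 649.5 mol HCl.
Mass of HCl: 649.5 × 36.5 = 23,710 g.
Mass of 16.7% solution: 23,710 / 0.167 = 142,000 g.
Volume: 142,000 g ÷ 1.14 g/mL = 124,500 mL.

125 L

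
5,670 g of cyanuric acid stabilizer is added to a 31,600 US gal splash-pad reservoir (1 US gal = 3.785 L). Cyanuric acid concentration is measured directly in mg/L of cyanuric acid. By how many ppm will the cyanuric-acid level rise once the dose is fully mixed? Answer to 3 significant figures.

47.4 ppm

Volume: 31,600 US gal × 3.785 L/gal = 119,606 L.
Rise: 5,670 g / 119,606 L × 1000 = 47.41 mg/L.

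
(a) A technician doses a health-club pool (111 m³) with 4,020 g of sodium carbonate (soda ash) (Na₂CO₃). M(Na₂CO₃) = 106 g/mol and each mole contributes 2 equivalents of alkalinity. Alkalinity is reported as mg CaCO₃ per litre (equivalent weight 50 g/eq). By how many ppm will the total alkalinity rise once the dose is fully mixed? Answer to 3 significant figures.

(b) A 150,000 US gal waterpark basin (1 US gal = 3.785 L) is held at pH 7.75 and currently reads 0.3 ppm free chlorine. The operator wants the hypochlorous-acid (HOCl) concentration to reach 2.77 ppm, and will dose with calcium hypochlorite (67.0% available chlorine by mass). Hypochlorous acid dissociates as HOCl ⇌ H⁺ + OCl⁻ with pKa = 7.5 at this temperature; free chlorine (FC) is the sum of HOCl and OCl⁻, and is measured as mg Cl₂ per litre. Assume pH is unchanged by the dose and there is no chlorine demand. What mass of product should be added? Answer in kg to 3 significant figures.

(a) 34.2 ppm; (b) 6.27 kg

(a) Volume: 111 m³ = 111,000 L.
(a) Moles of Na₂CO₃: 4,020 g ÷ 106 g/mol = 37.92 mol → 75.85 eq of alkalinity.
(a) As CaCO₃: 75.85 eq × 50 g/eq = 3792 g.
(a) Rise: 3792 g / 111,000 L × 1000 = 34.17 mg/L.

(b) Volume: 150,000 US gal × 3.785 L/gal = 567,750 L.
(b) [OCl⁻]/[HOCl] = 10^(pH − pKa) = 10^(7.75 − 7.5) = 1.778; fraction as HOCl = 1/(1 + 1.778) = 0.3599.
(b) Free chlorine required for 2.77 ppm HOCl: 2.77 / 0.3599 = 7.696 ppm.
(b) FC to add: 7.696 − 0.3 = 7.396 mg/L as Cl₂.
(b) Cl₂ equivalent: 7.396 mg/L × 567,750 L = 4199 g.
(b) Product at 67.0% available Cl: 4199 / 0.67 = 6267 g.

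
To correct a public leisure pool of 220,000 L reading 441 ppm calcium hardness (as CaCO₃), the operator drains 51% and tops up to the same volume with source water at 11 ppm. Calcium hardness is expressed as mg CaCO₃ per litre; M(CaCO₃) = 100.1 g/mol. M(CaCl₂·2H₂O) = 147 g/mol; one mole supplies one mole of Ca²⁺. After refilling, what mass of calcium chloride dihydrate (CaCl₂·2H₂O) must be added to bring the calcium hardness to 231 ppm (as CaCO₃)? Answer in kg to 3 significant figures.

3.00 kg

After draining 51% and refilling: 441 × 0.49 + 11 × 0.51 = 221.7 ppm.
Deficit to target: 231 − 221.7 = 9.3 mg/L.
As CaCO₃: 9.3 mg/L × 220,000 L = 2046 g; ÷ 100.1 = 20.44 mol Ca²⁺.
Mass: 20.44 × 147 = 3005 g.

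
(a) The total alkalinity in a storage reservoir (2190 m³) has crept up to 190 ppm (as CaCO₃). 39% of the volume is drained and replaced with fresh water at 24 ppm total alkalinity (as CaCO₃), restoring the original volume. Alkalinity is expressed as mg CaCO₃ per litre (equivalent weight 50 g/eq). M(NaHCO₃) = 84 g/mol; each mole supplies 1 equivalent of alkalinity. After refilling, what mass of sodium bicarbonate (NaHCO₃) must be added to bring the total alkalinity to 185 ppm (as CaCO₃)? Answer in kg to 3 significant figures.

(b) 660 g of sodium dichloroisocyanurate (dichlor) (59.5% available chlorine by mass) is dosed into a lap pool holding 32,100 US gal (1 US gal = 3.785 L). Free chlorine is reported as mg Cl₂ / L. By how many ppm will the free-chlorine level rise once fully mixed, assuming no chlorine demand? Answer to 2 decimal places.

(a) 220 kg; (b) 3.23 ppm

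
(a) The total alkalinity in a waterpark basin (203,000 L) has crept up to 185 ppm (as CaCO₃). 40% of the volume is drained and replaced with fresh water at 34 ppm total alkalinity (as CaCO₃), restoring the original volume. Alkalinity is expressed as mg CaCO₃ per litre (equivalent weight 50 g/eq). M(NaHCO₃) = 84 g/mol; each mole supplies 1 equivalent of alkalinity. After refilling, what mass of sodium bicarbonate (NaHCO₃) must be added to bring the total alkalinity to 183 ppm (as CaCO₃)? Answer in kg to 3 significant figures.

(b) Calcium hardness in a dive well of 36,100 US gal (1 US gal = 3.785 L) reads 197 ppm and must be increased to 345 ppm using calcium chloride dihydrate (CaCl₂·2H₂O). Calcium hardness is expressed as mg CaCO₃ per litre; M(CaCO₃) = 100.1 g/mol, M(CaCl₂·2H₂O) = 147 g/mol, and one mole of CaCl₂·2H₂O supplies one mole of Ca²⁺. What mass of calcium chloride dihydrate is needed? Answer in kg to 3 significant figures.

(a) After draining 40% and refilling: 185 × 0.60 + 34 × 0.40 = 124.6 ppm.
(a) Deficit to target: 183 − 124.6 = 58.4 mg/L.
(a) As CaCO₃: 58.4 mg/L × 203,000 L = 11,860 g; ÷ 50 g/eq ÷ 1 = 237.1 mol NaHCO₃.
(a) Mass: 237.1 × 84 = 19,920 g.

(b) Volume: 36,100 US gal × 3.785 L/gal = 136,638 L.
(b) Hardness to add: (345 − 197) = 148 mg/L as CaCO₃ × 136,638 L = 20,220 g as CaCO₃.
(b) Moles of Ca²⁺ (1 mol Ca²⁺ ≡ 1 mol CaCO₃): 20,220 / 100.1 g/mol = 202 mol.
(b) Mass of CaCl₂·2H₂O: 202 × 147 = 29,700 g.

(a) 19.9 kg; (b) 29.7 kg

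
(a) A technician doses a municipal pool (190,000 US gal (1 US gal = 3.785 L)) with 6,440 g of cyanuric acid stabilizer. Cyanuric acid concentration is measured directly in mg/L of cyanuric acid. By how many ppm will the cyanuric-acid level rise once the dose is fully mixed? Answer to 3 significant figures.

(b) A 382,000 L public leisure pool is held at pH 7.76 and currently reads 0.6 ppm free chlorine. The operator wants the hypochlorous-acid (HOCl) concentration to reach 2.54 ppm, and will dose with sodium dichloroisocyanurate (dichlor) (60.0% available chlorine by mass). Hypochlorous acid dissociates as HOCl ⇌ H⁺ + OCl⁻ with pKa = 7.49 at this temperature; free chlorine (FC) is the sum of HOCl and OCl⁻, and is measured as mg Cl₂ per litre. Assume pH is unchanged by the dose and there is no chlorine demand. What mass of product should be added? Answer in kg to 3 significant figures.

(a) 8.96 ppm; (b) 4.25 kg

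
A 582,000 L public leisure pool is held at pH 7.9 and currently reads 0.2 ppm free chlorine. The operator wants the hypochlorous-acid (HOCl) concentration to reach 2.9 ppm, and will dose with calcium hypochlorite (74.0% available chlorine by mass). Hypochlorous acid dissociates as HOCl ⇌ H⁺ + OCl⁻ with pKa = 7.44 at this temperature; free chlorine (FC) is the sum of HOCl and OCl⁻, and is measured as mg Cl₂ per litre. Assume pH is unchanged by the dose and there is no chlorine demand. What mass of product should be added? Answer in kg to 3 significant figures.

[OCl⁻]/[HOCl] = 10^(pH − pKa) = 10^(7.9 − 7.44) = 2.884; fraction as HOCl = 1/(1 + 2.884) = 0.2575.
Free chlorine required for 2.9 ppm HOCl: 2.9 / 0.2575 = 11.26 ppm.
FC to add: 11.26 − 0.2 = 11.06 mg/L as Cl₂.
Cl₂ equivalent: 11.06 mg/L × 582,000 L = 6439 g.
Product at 74.0% available Cl: 6439 / 0.74 = 8701 g.

8.70 kg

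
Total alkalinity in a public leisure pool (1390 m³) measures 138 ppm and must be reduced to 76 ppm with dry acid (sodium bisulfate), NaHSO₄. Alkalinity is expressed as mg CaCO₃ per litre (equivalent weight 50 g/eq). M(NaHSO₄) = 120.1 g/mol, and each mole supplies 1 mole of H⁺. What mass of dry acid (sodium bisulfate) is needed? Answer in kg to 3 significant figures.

207 kg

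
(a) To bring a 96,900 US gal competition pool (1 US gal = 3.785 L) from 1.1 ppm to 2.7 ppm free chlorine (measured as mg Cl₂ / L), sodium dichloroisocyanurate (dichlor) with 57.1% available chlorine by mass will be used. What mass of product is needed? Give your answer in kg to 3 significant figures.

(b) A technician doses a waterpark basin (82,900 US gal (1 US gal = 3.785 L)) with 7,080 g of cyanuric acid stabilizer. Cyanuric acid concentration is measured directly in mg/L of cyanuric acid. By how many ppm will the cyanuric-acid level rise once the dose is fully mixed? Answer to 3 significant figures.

(a) Volume: 96,900 US gal × 3.785 L/gal = 366,766 L.
(a) Chlorine deficit: 2.7 − 1.1 = 1.6 ppm = 1.6 mg/L as Cl₂.
(a) Cl₂ equivalent needed: 1.6 mg/L × 366,766 L = 586,800 mg = 586.8 g.
(a) Product at 57.1% available chlorine: 586.8 / 0.571 = 1028 g.

(b) Volume: 82,900 US gal × 3.785 L/gal = 313,776 L.
(b) Rise: 7,080 g / 313,776 L × 1000 = 22.56 mg/L.

(a) 1.03 kg; (b) 22.6 ppm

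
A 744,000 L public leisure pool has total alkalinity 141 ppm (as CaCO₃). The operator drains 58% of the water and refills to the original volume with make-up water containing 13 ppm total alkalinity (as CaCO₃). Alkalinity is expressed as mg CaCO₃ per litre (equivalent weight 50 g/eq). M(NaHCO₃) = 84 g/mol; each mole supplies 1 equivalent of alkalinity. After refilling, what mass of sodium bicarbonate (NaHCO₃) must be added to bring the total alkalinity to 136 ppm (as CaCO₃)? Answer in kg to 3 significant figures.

86.5 kg

After draining 58% and refilling: 141 × 0.42 + 13 × 0.58 = 66.76 ppm.
Deficit to target: 136 − 66.76 = 69.24 mg/L.
As CaCO₃: 69.24 mg/L × 744,000 L = 51,510 g; ÷ 50 g/eq ÷ 1 = 1030 mol NaHCO₃.
Mass: 1030 × 84 = 86,540 g.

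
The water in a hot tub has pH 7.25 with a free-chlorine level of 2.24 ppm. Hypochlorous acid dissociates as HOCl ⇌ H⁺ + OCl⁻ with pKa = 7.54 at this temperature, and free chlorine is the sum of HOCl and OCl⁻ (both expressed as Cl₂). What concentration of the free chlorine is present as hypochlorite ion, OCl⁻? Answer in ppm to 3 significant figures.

0.759 ppm

[OCl⁻]/[HOCl] = 10^(pH − pKa) = 10^(7.25 − 7.54) = 10^-0.29 = 0.5129.
Fraction as HOCl = 1 / (1 + 0.5129) = 0.661.
OCl⁻ = (1 − 0.661) × 2.24 ppm = 0.7594 ppm.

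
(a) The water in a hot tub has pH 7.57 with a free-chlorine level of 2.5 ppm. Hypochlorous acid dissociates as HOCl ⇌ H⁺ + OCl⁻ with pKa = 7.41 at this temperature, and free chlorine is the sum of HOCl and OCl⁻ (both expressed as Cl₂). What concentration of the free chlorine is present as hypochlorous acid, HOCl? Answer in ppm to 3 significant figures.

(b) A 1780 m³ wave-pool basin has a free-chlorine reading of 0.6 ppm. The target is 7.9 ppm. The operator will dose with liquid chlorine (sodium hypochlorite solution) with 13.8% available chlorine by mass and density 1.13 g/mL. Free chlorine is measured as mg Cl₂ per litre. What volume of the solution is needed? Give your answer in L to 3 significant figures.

(a) 1.02 ppm; (b) 83.3 L

(a) [OCl⁻]/[HOCl] = 10^(pH − pKa) = 10^(7.57 − 7.41) = 10^0.16 = 1.445.
(a) Fraction as HOCl = 1 / (1 + 1.445) = 0.4089.
(a) HOCl = 0.4089 × 2.5 ppm = 1.022 ppm.

(b) Volume: 1780 m³ = 1,780,000 L.
(b) Chlorine deficit: 7.9 − 0.6 = 7.3 ppm = 7.3 mg/L as Cl₂.
(b) Cl₂ equivalent needed: 7.3 mg/L × 1,780,000 L = 12,990,000 mg = 12,990 g.
(b) Product at 13.8% available chlorine: 12,990 / 0.138 = 94,160 g.
(b) Volume at density 1.13 g/mL: 94,160 g ÷ 1.13 g/mL = 83,330 mL.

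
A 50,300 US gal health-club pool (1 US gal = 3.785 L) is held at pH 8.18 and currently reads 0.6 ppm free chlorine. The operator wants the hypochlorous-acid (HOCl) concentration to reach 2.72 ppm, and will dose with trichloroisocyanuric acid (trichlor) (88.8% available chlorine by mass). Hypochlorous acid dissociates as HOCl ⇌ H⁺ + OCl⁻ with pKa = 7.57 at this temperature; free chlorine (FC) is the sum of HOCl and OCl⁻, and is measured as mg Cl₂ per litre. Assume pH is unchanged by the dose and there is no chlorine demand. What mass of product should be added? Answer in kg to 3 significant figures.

2.83 kg

Volume: 50,300 US gal × 3.785 L/gal = 190,386 L.
[OCl⁻]/[HOCl] = 10^(pH − pKa) = 10^(8.18 − 7.57) = 4.074; fraction as HOCl = 1/(1 + 4.074) = 0.1971.
Free chlorine required for 2.72 ppm HOCl: 2.72 / 0.1971 = 13.8 ppm.
FC to add: 13.8 − 0.6 = 13.2 mg/L as Cl₂.
Cl₂ equivalent: 13.2 mg/L × 190,386 L = 2513 g.
Product at 88.8% available Cl: 2513 / 0.888 = 2830 g.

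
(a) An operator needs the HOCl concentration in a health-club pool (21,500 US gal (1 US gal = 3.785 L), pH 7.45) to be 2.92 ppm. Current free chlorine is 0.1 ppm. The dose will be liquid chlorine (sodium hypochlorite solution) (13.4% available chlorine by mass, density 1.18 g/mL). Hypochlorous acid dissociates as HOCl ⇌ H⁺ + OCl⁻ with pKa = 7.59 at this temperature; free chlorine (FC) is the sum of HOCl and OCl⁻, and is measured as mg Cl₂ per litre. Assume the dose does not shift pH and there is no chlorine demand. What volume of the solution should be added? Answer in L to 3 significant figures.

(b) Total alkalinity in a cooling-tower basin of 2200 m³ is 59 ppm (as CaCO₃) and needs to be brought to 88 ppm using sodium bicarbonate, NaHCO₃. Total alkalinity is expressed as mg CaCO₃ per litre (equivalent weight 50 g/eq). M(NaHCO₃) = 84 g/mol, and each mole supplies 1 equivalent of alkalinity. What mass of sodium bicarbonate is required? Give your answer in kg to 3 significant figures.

(a) 2.54 L; (b) 107 kg

(a) Volume: 21,500 US gal × 3.785 L/gal = 81,378 L.
(a) [OCl⁻]/[HOCl] = 10^(pH − pKa) = 10^(7.45 − 7.59) = 0.7244; fraction as HOCl = 1/(1 + 0.7244) = 0.5799.
(a) Free chlorine required for 2.92 ppm HOCl: 2.92 / 0.5799 = 5.035 ppm.
(a) FC to add: 5.035 − 0.1 = 4.935 mg/L as Cl₂.
(a) Cl₂ equivalent: 4.935 mg/L × 81,378 L = 401.6 g.
(a) Product at 13.4% available Cl: 401.6 / 0.134 = 2997 g.
(a) Volume: 2997 g ÷ 1.18 g/mL = 2540 mL.

(b) Volume: 2200 m³ = 2,200,000 L.
(b) Alkalinity to add: (88 − 59) = 29 mg/L as CaCO₃ × 2,200,000 L = 63,800 g as CaCO₃.
(b) Equivalents: 63,800 g ÷ 50 g/eq = 1276 eq.
(b) NaHCO₃ supplies 1 eq per mole → 1276 mol.
(b) Mass: 1276 mol × 84 g/mol = 107,200 g.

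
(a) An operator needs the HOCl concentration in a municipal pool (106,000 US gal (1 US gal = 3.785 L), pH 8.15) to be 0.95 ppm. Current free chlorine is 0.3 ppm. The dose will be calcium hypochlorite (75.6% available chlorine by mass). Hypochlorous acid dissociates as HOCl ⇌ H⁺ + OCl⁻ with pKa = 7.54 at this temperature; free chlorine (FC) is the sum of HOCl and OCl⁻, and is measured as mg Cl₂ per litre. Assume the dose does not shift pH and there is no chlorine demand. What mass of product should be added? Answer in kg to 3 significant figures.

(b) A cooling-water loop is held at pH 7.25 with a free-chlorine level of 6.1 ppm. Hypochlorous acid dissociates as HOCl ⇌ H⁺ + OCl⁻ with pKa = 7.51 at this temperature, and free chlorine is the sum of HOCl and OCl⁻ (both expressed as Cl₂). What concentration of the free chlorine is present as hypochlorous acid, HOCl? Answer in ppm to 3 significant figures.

(a) 2.40 kg; (b) 3.94 ppm

(a) Volume: 106,000 US gal × 3.785 L/gal = 401,210 L.
(a) [OCl⁻]/[HOCl] = 10^(pH − pKa) = 10^(8.15 − 7.54) = 4.074; fraction as HOCl = 1/(1 + 4.074) = 0.1971.
(a) Free chlorine required for 0.95 ppm HOCl: 0.95 / 0.1971 = 4.82 ppm.
(a) FC to add: 4.82 − 0.3 = 4.52 mg/L as Cl₂.
(a) Cl₂ equivalent: 4.52 mg/L × 401,210 L = 1814 g.
(a) Product at 75.6% available Cl: 1814 / 0.756 = 2399 g.

(b) [OCl⁻]/[HOCl] = 10^(pH − pKa) = 10^(7.25 − 7.51) = 10^-0.26 = 0.5495.
(b) Fraction as HOCl = 1 / (1 + 0.5495) = 0.6454.
(b) HOCl = 0.6454 × 6.1 ppm = 3.937 ppm.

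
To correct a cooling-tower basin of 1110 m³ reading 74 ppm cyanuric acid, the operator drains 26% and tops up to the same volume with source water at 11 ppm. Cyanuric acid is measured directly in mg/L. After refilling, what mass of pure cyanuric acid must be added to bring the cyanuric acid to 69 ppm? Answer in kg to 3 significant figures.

12.6 kg

Volume: 1110 m³ = 1,110,000 L.
After draining 26% and refilling: 74 × 0.74 + 11 × 0.26 = 57.62 ppm.
Deficit to target: 69 − 57.62 = 11.38 mg/L.
Mass: 11.38 mg/L × 1,110,000 L = 12,630 g cyanuric acid.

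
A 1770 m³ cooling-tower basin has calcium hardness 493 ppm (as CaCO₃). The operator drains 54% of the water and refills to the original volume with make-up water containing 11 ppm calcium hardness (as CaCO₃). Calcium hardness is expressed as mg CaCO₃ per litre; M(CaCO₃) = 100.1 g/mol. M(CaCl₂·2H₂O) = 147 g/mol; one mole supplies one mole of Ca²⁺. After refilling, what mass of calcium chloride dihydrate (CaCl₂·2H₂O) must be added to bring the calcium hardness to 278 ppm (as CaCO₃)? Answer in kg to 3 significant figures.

118 kg

Volume: 1770 m³ = 1,770,000 L.
After draining 54% and refilling: 493 × 0.46 + 11 × 0.54 = 232.72 ppm.
Deficit to target: 278 − 232.72 = 45.28 mg/L.
As CaCO₃: 45.28 mg/L × 1,770,000 L = 80,150 g; ÷ 100.1 = 800.7 mol Ca²⁺.
Mass: 800.7 × 147 = 117,700 g.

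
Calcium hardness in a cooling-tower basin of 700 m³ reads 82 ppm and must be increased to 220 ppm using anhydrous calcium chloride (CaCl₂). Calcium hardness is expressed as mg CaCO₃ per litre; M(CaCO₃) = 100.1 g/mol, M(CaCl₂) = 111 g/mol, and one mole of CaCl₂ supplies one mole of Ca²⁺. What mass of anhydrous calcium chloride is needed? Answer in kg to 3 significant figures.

Volume: 700 m³ = 700,000 L.
Hardness to add: (220 − 82) = 138 mg/L as CaCO₃ × 700,000 L = 96,600 g as CaCO₃.
Moles of Ca²⁺ (1 mol Ca²⁺ ≡ 1 mol CaCO₃): 96,600 / 100.1 g/mol = 965 mol.
Mass of CaCl₂: 965 × 111 = 107,100 g.

107 kg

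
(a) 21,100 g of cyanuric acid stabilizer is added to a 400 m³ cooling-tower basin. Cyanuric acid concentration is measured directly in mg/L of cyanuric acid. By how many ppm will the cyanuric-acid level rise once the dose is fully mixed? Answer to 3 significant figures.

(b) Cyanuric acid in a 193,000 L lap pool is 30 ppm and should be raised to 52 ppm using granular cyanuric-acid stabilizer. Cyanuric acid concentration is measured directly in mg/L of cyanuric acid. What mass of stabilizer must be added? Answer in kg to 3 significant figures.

(a) Volume: 400 m³ = 400,000 L.
(a) Rise: 21,100 g / 400,000 L × 1000 = 52.75 mg/L.

(b) CYA to add: (52 − 30) = 22 mg/L × 193,000 L = 4246 g cyanuric acid.

(a) 52.8 ppm; (b) 4.25 kg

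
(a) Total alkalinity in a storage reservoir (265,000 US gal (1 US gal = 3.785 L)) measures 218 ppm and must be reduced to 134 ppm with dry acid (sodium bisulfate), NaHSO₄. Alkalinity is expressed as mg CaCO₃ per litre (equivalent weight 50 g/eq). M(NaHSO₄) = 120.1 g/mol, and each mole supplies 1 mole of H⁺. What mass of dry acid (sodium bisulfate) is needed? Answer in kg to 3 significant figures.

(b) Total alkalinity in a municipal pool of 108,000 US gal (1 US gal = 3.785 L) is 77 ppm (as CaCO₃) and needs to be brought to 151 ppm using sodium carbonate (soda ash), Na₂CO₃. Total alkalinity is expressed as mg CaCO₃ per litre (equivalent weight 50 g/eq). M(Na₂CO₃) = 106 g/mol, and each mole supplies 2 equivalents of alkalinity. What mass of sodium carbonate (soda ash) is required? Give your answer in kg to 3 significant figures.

(a) Volume: 265,000 US gal × 3.785 L/gal = 1,003,025 L.
(a) Alkalinity to neutralize: (218 − 134) = 84 mg/L as CaCO₃ × 1,003,025 L = 84,250 g as CaCO₃.
(a) Equivalents of H⁺ required: 84,250 ÷ 50 g/eq = 1685 eq = 1685 mol NaHSO₄.
(a) Mass of NaHSO₄: 1685 × 120.1 = 202,400 g.

(b) Volume: 108,000 US gal × 3.785 L/gal = 408,780 L.
(b) Alkalinity to add: (151 − 77) = 74 mg/L as CaCO₃ × 408,780 L = 30,250 g as CaCO₃.
(b) Equivalents: 30,250 g ÷ 50 g/eq = 605 eq.
(b) Each mole of Na₂CO₃ supplies 2 eq, so 605 / 2 = 302.5 mol.
(b) Mass: 302.5 mol × 106 g/mol = 32,060 g.

(a) 202 kg; (b) 32.1 kg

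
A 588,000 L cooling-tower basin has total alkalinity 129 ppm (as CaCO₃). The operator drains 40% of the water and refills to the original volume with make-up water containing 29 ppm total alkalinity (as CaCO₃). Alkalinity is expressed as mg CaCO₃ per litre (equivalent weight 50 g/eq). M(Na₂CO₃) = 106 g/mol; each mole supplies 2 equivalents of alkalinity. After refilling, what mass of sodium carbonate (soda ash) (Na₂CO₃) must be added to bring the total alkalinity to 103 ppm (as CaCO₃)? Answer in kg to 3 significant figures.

8.73 kg

After draining 40% and refilling: 129 × 0.60 + 29 × 0.40 = 89 ppm.
Deficit to target: 103 − 89 = 14 mg/L.
As CaCO₃: 14 mg/L × 588,000 L = 8232 g; ÷ 50 g/eq ÷ 2 = 82.32 mol Na₂CO₃.
Mass: 82.32 × 106 = 8726 g.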